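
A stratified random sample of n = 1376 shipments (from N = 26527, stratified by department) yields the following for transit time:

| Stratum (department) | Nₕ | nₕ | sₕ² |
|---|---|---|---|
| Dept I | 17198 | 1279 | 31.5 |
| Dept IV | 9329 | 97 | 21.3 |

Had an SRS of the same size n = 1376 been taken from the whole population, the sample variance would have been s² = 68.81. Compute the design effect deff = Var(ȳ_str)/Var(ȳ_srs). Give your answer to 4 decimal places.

Var(ȳ_str) = Σ Wₕ²(1−fₕ)sₕ²/nₕ with Wₕ = Nₕ/26527:
  Dept I: (17198/26527)²·(1−1279/17198)·31.5/1279 = 0.0095820286
  Dept IV: (9329/26527)²·(1−97/9329)·21.3/97 = 0.026875867
  → Var(ȳ_str) = 0.036457896.
Var(ȳ_srs) = (1 − 1376/26527)·68.81/1376 = 0.047413307.
deff = 0.036457896 / 0.047413307 = 0.7689.

0.7689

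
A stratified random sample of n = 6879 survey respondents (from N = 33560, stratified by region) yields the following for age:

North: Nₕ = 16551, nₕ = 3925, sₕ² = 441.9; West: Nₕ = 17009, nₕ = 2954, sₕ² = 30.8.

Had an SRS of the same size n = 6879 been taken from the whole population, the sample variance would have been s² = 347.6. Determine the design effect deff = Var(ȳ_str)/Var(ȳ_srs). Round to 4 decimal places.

0.5751

Var(ȳ_str) = Σ Wₕ²(1−fₕ)sₕ²/nₕ with Wₕ = Nₕ/33560:
  North: (16551/33560)²·(1−3925/16551)·441.9/3925 = 0.020889616
  West: (17009/33560)²·(1−2954/17009)·30.8/2954 = 0.002213125
  → Var(ȳ_str) = 0.023102741.
Var(ȳ_srs) = (1 − 6879/33560)·347.6/6879 = 0.040173032.
deff = 0.023102741 / 0.040173032 = 0.5751.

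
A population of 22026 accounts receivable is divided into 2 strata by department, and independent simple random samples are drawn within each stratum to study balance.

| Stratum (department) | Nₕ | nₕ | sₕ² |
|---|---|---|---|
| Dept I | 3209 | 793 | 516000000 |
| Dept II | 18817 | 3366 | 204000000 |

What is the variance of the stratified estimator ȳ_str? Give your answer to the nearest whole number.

Var(ȳ_str) = Σₕ Wₕ²(1 − fₕ)sₕ²/nₕ with Wₕ = Nₕ/N, N = 22026.
Dept I: Wₕ = 0.14569146; term = 0.14569146²·(1 − 0.24711748)·516000000/793 = 10398.529.
Dept II: Wₕ = 0.85430854; term = 0.85430854²·(1 − 0.17888080)·204000000/3366 = 36320.495.
Sum = 46719.024.

46719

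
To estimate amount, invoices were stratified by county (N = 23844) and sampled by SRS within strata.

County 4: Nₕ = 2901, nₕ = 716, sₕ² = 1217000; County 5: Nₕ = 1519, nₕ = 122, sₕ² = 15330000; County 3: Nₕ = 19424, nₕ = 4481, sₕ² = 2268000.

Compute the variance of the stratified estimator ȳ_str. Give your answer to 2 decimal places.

746.35

Var(ȳ_str) = Σₕ Wₕ²(1 − fₕ)sₕ²/nₕ with Wₕ = Nₕ/N, N = 23844.
County 4: Wₕ = 0.12166583; term = 0.12166583²·(1 − 0.24681144)·1217000/716 = 18.950405.
County 5: Wₕ = 0.06370575; term = 0.06370575²·(1 − 0.08031600)·15330000/122 = 469.00587.
County 3: Wₕ = 0.81462842; term = 0.81462842²·(1 − 0.23069399)·2268000/4481 = 258.39633.
Sum = 746.35261.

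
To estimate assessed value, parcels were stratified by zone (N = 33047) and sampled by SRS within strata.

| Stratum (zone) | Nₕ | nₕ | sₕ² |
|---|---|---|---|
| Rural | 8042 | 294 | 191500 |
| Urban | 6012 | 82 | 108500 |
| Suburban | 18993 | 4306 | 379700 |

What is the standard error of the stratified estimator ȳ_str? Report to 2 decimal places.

10.14

Var(ȳ_str) = Σₕ Wₕ²(1 − fₕ)sₕ²/nₕ with Wₕ = Nₕ/N, N = 33047.
Rural: Wₕ = 0.24335038; term = 0.24335038²·(1 − 0.03655807)·191500/294 = 37.163024.
Urban: Wₕ = 0.18192272; term = 0.18192272²·(1 − 0.01363939)·108500/82 = 43.194204.
Suburban: Wₕ = 0.57472690; term = 0.57472690²·(1 − 0.22671511)·379700/4306 = 22.523151.
Sum = 102.88038.
SE = √(102.88038) = 10.14.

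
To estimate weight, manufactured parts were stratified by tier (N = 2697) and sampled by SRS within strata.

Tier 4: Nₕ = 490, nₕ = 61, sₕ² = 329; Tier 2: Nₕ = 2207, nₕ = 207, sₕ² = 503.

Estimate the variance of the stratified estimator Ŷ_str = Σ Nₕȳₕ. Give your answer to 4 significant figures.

1.186 × 10^7

Var(Ŷ_str) = Σₕ Nₕ²(1 − fₕ)sₕ²/nₕ.
Tier 4: 490²·(1 − 61/490)·329/61 = 1.1337556 × 10^6.
Tier 2: 2207²·(1 − 207/2207)·503/207 = 1.0725807 × 10^7.
Sum = 1.1859563 × 10^7.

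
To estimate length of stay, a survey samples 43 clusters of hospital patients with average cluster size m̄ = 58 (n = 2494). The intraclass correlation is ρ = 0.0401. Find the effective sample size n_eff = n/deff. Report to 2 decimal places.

deff = 1 + (58 − 1)·0.0401 = 1 + 2.2857 = 3.2857.
n_eff = 2494 / 3.2857 = 759.05.

759.05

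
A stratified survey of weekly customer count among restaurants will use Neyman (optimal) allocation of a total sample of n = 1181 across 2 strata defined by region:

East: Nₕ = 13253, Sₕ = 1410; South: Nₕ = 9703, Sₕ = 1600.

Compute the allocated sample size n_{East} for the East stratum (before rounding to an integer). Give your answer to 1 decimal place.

645.1

Neyman allocation: nₕ = n·NₕSₕ / Σⱼ NⱼSⱼ.
Σ NⱼSⱼ = 13253·1410 + 9703·1600 = 3.421153 × 10^7.
n_{East} = 1181·13253·1410 / (3.421153 × 10^7) = 645.1.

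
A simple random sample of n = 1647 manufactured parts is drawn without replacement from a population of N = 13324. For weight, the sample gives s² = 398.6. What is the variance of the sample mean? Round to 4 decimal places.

0.2121

Under SRS without replacement, Var(ȳ) = (1 − f)·s²/n with f = n/N = 1647/13324 = 0.12361153.
Var(ȳ) = (1 − 0.12361153)·398.6/1647 = 0.87638847·0.24201579 = 0.21209985.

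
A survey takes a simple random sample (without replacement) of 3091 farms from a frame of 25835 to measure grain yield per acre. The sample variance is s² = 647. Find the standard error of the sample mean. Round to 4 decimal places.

0.4293

Under SRS without replacement, Var(ȳ) = (1 − f)·s²/n with f = n/N = 3091/25835 = 0.11964389.
Var(ȳ) = (1 − 0.11964389)·647/3091 = 0.88035611·0.20931737 = 0.18427383.
SE(ȳ) = √(0.18427383) = 0.4293.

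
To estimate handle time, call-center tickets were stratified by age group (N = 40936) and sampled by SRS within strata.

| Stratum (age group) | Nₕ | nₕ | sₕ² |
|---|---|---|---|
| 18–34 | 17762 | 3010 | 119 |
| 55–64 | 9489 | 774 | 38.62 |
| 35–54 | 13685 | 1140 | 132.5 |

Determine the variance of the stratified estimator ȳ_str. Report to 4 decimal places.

Var(ȳ_str) = Σₕ Wₕ²(1 − fₕ)sₕ²/nₕ with Wₕ = Nₕ/N, N = 40936.
18–34: Wₕ = 0.43389681; term = 0.43389681²·(1 − 0.16946290)·119/3010 = 0.0061817641.
55–64: Wₕ = 0.23180086; term = 0.23180086²·(1 − 0.08156813)·38.62/774 = 0.0024623418.
35–54: Wₕ = 0.33430233; term = 0.33430233²·(1 − 0.08330289)·132.5/1140 = 0.011907366.
Sum = 0.020551472.

0.0206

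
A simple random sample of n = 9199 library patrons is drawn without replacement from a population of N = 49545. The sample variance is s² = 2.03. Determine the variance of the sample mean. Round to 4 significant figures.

Under SRS without replacement, Var(ȳ) = (1 − f)·s²/n with f = n/N = 9199/49545 = 0.18566959.
Var(ȳ) = (1 − 0.18566959)·2.03/9199 = 0.81433041·2.2067616 × 10^-4 = 1.7970331 × 10^-4.

1.797 × 10^-4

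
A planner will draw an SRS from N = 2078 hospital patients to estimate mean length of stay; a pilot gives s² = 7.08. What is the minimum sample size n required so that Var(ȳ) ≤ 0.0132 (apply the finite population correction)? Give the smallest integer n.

427

Without fpc, n₀ = s²/D = 7.08/0.0132 = 536.3636.
With fpc, (1 − n/N)·s²/n ≤ D requires n ≥ n₀/(1 + n₀/N) = 536.3636/(1 + 536.3636/2078) = 426.3231.
Rounding up, n = 427.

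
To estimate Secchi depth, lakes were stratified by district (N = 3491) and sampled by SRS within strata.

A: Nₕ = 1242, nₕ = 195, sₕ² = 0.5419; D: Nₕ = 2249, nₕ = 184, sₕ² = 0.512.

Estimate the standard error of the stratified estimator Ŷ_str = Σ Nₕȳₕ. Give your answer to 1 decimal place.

Var(Ŷ_str) = Σₕ Nₕ²(1 − fₕ)sₕ²/nₕ.
A: 1242²·(1 − 195/1242)·0.5419/195 = 3613.706.
D: 2249²·(1 − 184/2249)·0.512/184 = 12922.95.
Sum = 16536.656.
SE = √(16536.656) = 128.6.

128.6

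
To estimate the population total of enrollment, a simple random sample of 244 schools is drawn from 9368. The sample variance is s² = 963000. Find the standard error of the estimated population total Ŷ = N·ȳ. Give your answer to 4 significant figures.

Var(Ŷ) = N²·Var(ȳ) = N²·(1 − n/N)·s²/n.
f = 244/9368 = 0.02604611; Var(ȳ) = 0.97395389·963000/244 = 3843.9246.
Var(Ŷ) = 9368² · 3843.9246 = 3.3734061 × 10^11.
SE(Ŷ) = √(3.3734061 × 10^11) = 580800.

580800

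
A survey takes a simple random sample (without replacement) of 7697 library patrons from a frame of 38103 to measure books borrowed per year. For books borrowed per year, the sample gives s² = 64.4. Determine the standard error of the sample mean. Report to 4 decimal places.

Under SRS without replacement, Var(ȳ) = (1 − f)·s²/n with f = n/N = 7697/38103 = 0.20200509.
Var(ȳ) = (1 − 0.20200509)·64.4/7697 = 0.79799491·0.0083668962 = 0.0066767406.
SE(ȳ) = √(0.0066767406) = 0.0817.

0.0817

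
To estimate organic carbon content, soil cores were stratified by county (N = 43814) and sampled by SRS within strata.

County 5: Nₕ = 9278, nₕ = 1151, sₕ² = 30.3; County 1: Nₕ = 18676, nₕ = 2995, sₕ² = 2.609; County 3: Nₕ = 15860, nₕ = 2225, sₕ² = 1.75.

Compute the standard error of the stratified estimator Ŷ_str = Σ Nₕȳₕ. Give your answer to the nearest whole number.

1552

Var(Ŷ_str) = Σₕ Nₕ²(1 − fₕ)sₕ²/nₕ.
County 5: 9278²·(1 − 1151/9278)·30.3/1151 = 1.9849608 × 10^6.
County 1: 18676²·(1 − 2995/18676)·2.609/2995 = 255114.34.
County 3: 15860²·(1 − 2225/15860)·1.75/2225 = 170085.13.
Sum = 2.4101603 × 10^6.
SE = √(2.4101603 × 10^6) = 1552.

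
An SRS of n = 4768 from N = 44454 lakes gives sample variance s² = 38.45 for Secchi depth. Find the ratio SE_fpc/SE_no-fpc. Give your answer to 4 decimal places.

0.9449

f = n/N = 4768/44454 = 0.10725694.
SE_no-fpc = √(s²/n) = 0.089800768; SE_fpc = √((1−f)s²/n) = 0.084848328.
Ratio = √(1−f) = 0.94485081.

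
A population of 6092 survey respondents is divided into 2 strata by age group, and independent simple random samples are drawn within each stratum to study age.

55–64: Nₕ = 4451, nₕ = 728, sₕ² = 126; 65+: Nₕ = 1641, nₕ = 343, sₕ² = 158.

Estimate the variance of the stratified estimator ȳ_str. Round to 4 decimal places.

0.1037

Var(ȳ_str) = Σₕ Wₕ²(1 − fₕ)sₕ²/nₕ with Wₕ = Nₕ/N, N = 6092.
55–64: Wₕ = 0.73063033; term = 0.73063033²·(1 − 0.16355875)·126/728 = 0.077280515.
65+: Wₕ = 0.26936967; term = 0.26936967²·(1 − 0.20901889)·158/343 = 0.026437869.
Sum = 0.10371838.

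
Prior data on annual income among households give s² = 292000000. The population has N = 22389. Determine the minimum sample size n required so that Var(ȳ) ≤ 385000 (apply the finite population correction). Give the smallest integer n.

734

Without fpc, n₀ = s²/D = 292000000/385000 = 758.4416.
With fpc, (1 − n/N)·s²/n ≤ D requires n ≥ n₀/(1 + n₀/N) = 758.4416/(1 + 758.4416/22389) = 733.5907.
Rounding up, n = 734.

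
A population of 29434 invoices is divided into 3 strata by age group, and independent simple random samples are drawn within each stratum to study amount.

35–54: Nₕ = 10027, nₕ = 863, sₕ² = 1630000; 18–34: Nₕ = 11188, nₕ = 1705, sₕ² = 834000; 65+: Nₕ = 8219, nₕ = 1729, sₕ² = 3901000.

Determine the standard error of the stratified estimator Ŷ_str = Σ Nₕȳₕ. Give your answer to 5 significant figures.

588050

Var(Ŷ_str) = Σₕ Nₕ²(1 − fₕ)sₕ²/nₕ.
35–54: 10027²·(1 − 863/10027)·1630000/863 = 1.7355331 × 10^11.
18–34: 11188²·(1 − 1705/11188)·834000/1705 = 5.1896716 × 10^10.
65+: 8219²·(1 − 1729/8219)·3901000/1729 = 1.203496 × 10^11.
Sum = 3.4579963 × 10^11.
SE = √(3.4579963 × 10^11) = 588050.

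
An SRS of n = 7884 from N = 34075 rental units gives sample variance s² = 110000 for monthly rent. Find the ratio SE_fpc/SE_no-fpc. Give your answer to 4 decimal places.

0.8767

f = n/N = 7884/34075 = 0.23137197.
SE_no-fpc = √(s²/n) = 3.7352789; SE_fpc = √((1−f)s²/n) = 3.2747726.
Ratio = √(1−f) = 0.87671434.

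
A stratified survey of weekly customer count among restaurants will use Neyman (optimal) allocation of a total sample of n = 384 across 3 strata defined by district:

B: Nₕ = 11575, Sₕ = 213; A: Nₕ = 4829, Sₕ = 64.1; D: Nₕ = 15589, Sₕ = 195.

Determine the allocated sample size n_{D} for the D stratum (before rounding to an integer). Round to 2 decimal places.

Neyman allocation: nₕ = n·NₕSₕ / Σⱼ NⱼSⱼ.
Σ NⱼSⱼ = 11575·213 + 4829·64.1 + 15589·195 = 5.8148689 × 10^6.
n_{D} = 384·15589·195 / (5.8148689 × 10^6) = 200.74.

200.74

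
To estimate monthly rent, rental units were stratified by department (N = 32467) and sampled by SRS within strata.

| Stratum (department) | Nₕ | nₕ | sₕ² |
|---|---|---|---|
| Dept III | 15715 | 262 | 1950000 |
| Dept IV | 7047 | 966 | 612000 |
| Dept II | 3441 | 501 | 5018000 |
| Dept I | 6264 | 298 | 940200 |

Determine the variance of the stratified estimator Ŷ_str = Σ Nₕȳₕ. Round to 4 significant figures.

2.054 × 10^12

Var(Ŷ_str) = Σₕ Nₕ²(1 − fₕ)sₕ²/nₕ.
Dept III: 15715²·(1 − 262/15715)·1950000/262 = 1.8074259 × 10^12.
Dept IV: 7047²·(1 − 966/7047)·612000/966 = 2.7148983 × 10^10.
Dept II: 3441²·(1 − 501/3441)·5018000/501 = 1.0132694 × 10^11.
Dept I: 6264²·(1 − 298/6264)·940200/298 = 1.1790683 × 10^11.
Sum = 2.0538087 × 10^12.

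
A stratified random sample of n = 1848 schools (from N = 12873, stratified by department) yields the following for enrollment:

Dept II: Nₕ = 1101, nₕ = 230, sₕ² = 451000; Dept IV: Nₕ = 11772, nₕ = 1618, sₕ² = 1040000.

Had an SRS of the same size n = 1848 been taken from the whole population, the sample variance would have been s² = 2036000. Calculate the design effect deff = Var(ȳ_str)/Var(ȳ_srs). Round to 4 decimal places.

0.5034

Var(ȳ_str) = Σ Wₕ²(1−fₕ)sₕ²/nₕ with Wₕ = Nₕ/12873:
  Dept II: (1101/12873)²·(1−230/1101)·451000/230 = 11.347355
  Dept IV: (11772/12873)²·(1−1618/11772)·1040000/1618 = 463.64192
  → Var(ȳ_str) = 474.98928.
Var(ȳ_srs) = (1 − 1848/12873)·2036000/1848 = 943.57111.
deff = 474.98928 / 943.57111 = 0.5034.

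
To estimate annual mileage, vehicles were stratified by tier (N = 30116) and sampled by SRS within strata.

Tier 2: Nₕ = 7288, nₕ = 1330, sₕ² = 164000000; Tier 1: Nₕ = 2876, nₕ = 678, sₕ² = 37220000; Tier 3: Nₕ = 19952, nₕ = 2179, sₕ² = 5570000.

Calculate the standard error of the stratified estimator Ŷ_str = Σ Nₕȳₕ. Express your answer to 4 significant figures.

2.571 × 10^6

Var(Ŷ_str) = Σₕ Nₕ²(1 − fₕ)sₕ²/nₕ.
Tier 2: 7288²·(1 − 1330/7288)·164000000/1330 = 5.3542799 × 10^12.
Tier 1: 2876²·(1 − 678/2876)·37220000/678 = 3.4702698 × 10^11.
Tier 3: 19952²·(1 − 2179/19952)·5570000/2179 = 9.0645269 × 10^11.
Sum = 6.6077596 × 10^12.
SE = √(6.6077596 × 10^12) = 2.571 × 10^6.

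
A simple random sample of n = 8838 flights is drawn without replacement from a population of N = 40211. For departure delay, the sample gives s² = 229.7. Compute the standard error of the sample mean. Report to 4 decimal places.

Under SRS without replacement, Var(ȳ) = (1 − f)·s²/n with f = n/N = 8838/40211 = 0.21979060.
Var(ȳ) = (1 − 0.21979060)·229.7/8838 = 0.78020940·0.025990043 = 0.020277676.
SE(ȳ) = √(0.020277676) = 0.1424.

0.1424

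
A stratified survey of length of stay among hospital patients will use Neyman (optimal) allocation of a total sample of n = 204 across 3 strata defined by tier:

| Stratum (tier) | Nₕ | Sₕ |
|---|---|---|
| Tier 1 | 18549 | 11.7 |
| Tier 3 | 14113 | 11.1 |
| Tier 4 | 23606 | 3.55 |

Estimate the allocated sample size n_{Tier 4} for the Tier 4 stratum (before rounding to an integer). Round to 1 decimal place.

37.4

Neyman allocation: nₕ = n·NₕSₕ / Σⱼ NⱼSⱼ.
Σ NⱼSⱼ = 18549·11.7 + 14113·11.1 + 23606·3.55 = 457478.9.
n_{Tier 4} = 204·23606·3.55 / 457478.9 = 37.4.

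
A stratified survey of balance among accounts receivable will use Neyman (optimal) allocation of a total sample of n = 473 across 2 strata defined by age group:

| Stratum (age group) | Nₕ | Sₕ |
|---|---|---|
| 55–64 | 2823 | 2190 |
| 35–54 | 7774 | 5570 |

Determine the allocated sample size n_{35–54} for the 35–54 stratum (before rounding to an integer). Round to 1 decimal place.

Neyman allocation: nₕ = n·NₕSₕ / Σⱼ NⱼSⱼ.
Σ NⱼSⱼ = 2823·2190 + 7774·5570 = 4.948355 × 10^7.
n_{35–54} = 473·7774·5570 / (4.948355 × 10^7) = 413.9.

413.9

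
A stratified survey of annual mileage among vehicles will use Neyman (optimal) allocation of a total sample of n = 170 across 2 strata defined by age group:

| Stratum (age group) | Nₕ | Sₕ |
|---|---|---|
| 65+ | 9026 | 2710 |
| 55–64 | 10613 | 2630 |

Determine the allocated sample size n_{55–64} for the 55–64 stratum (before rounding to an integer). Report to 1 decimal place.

90.6

Neyman allocation: nₕ = n·NₕSₕ / Σⱼ NⱼSⱼ.
Σ NⱼSⱼ = 9026·2710 + 10613·2630 = 5.237265 × 10^7.
n_{55–64} = 170·10613·2630 / (5.237265 × 10^7) = 90.6.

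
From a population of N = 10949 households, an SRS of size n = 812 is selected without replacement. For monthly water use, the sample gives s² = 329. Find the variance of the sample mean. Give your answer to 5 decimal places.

Under SRS without replacement, Var(ȳ) = (1 − f)·s²/n with f = n/N = 812/10949 = 0.07416202.
Var(ȳ) = (1 − 0.07416202)·329/812 = 0.92583798·0.40517241 = 0.37512401.

0.37512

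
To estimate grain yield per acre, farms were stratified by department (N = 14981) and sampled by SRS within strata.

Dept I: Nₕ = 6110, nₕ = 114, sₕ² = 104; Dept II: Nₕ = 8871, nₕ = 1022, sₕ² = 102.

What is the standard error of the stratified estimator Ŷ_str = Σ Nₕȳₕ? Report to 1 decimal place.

Var(Ŷ_str) = Σₕ Nₕ²(1 − fₕ)sₕ²/nₕ.
Dept I: 6110²·(1 − 114/6110)·104/114 = 3.3421914 × 10^7.
Dept II: 8871²·(1 − 1022/8871)·102/1022 = 6.949222 × 10^6.
Sum = 4.0371136 × 10^7.
SE = √(4.0371136 × 10^7) = 6353.8.

6353.8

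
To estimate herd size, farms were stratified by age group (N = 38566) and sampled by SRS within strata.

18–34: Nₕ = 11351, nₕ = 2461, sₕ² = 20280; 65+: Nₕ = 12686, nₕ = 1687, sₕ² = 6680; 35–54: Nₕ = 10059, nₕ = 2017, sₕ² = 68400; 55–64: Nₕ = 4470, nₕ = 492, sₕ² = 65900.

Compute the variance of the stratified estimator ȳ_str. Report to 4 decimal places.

Var(ȳ_str) = Σₕ Wₕ²(1 − fₕ)sₕ²/nₕ with Wₕ = Nₕ/N, N = 38566.
18–34: Wₕ = 0.29432661; term = 0.29432661²·(1 − 0.21680909)·20280/2461 = 0.55909168.
65+: Wₕ = 0.32894259; term = 0.32894259²·(1 − 0.13298124)·6680/1687 = 0.37147543.
35–54: Wₕ = 0.26082560; term = 0.26082560²·(1 − 0.20051695)·68400/2017 = 1.8444203.
55–64: Wₕ = 0.11590520; term = 0.11590520²·(1 − 0.11006711)·65900/492 = 1.6013395.
Sum = 4.3763269.

4.3763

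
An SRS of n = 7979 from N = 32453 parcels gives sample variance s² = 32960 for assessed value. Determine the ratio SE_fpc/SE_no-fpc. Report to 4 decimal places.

0.8684

f = n/N = 7979/32453 = 0.24586325.
SE_no-fpc = √(s²/n) = 2.0324477; SE_fpc = √((1−f)s²/n) = 1.7649988.
Ratio = √(1−f) = 0.86841047.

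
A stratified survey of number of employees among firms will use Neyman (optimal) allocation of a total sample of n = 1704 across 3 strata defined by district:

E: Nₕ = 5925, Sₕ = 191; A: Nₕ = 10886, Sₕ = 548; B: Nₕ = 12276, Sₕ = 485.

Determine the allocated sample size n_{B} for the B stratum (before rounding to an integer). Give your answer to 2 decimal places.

777.36

Neyman allocation: nₕ = n·NₕSₕ / Σⱼ NⱼSⱼ.
Σ NⱼSⱼ = 5925·191 + 10886·548 + 12276·485 = 1.3051063 × 10^7.
n_{B} = 1704·12276·485 / (1.3051063 × 10^7) = 777.36.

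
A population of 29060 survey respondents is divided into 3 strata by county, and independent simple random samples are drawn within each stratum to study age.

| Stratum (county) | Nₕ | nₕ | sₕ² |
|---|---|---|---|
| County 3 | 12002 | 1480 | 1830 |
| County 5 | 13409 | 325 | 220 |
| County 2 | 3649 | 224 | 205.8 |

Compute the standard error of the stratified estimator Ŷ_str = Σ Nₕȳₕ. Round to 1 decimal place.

16923.2

Var(Ŷ_str) = Σₕ Nₕ²(1 − fₕ)sₕ²/nₕ.
County 3: 12002²·(1 − 1480/12002)·1830/1480 = 1.5614975 × 10^8.
County 5: 13409²·(1 − 325/13409)·220/325 = 1.1876166 × 10^8.
County 2: 3649²·(1 − 224/3649)·205.8/224 = 1.1482377 × 10^7.
Sum = 2.8639379 × 10^8.
SE = √(2.8639379 × 10^8) = 16923.2.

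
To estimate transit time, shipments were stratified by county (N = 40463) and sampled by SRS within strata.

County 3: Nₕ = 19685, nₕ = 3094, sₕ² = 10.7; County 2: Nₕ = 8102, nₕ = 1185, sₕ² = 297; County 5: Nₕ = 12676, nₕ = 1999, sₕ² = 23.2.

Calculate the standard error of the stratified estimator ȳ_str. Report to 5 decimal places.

0.10113

Var(ȳ_str) = Σₕ Wₕ²(1 − fₕ)sₕ²/nₕ with Wₕ = Nₕ/N, N = 40463.
County 3: Wₕ = 0.48649383; term = 0.48649383²·(1 − 0.15717551)·10.7/3094 = 6.8985099 × 10^-4.
County 2: Wₕ = 0.20023231; term = 0.20023231²·(1 − 0.14626018)·297/1185 = 0.0085789069.
County 5: Wₕ = 0.31327386; term = 0.31327386²·(1 − 0.15769959)·23.2/1999 = 9.5937966 × 10^-4.
Sum = 0.010228138.
SE = √(0.010228138) = 0.10113.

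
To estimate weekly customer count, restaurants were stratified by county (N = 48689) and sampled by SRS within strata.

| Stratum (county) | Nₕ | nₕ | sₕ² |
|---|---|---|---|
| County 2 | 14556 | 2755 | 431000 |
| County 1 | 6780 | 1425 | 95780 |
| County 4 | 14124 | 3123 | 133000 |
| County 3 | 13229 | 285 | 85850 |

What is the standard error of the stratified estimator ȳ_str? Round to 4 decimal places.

6.0758

Var(ȳ_str) = Σₕ Wₕ²(1 − fₕ)sₕ²/nₕ with Wₕ = Nₕ/N, N = 48689.
County 2: Wₕ = 0.29895870; term = 0.29895870²·(1 − 0.18926903)·431000/2755 = 11.335869.
County 1: Wₕ = 0.13925117; term = 0.13925117²·(1 − 0.21017699)·95780/1425 = 1.0294077.
County 4: Wₕ = 0.29008606; term = 0.29008606²·(1 − 0.22111300)·133000/3123 = 2.7913084.
County 3: Wₕ = 0.27170408; term = 0.27170408²·(1 − 0.02154358)·85850/285 = 21.758515.
Sum = 36.9151.
SE = √(36.9151) = 6.0758.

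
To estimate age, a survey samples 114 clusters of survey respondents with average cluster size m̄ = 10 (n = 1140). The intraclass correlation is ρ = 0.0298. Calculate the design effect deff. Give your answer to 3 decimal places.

1.268

deff = 1 + (10 − 1)·0.0298 = 1 + 0.2682 = 1.2682.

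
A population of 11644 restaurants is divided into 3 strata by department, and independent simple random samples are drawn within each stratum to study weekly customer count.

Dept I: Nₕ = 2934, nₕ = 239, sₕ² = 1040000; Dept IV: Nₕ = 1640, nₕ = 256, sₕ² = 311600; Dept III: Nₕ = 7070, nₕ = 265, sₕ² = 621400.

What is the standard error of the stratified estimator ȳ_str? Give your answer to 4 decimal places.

33.2602

Var(ȳ_str) = Σₕ Wₕ²(1 − fₕ)sₕ²/nₕ with Wₕ = Nₕ/N, N = 11644.
Dept I: Wₕ = 0.25197527; term = 0.25197527²·(1 − 0.08145876)·1040000/239 = 253.77564.
Dept IV: Wₕ = 0.14084507; term = 0.14084507²·(1 − 0.15609756)·311600/256 = 20.376661.
Dept III: Wₕ = 0.60717966; term = 0.60717966²·(1 − 0.03748232)·621400/265 = 832.08659.
Sum = 1106.2389.
SE = √(1106.2389) = 33.2602.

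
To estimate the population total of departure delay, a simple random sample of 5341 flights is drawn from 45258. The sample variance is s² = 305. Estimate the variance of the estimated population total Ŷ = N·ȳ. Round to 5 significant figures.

Var(Ŷ) = N²·Var(ȳ) = N²·(1 − n/N)·s²/n.
f = 5341/45258 = 0.11801229; Var(ȳ) = 0.88198771·305/5341 = 0.050366271.
Var(Ŷ) = 45258² · 0.050366271 = 1.0316456 × 10^8.

1.0316 × 10^8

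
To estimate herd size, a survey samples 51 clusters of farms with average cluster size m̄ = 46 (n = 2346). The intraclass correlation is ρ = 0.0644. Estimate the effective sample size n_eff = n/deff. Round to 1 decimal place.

deff = 1 + (46 − 1)·0.0644 = 1 + 2.898 = 3.898.
n_eff = 2346 / 3.898 = 601.8.

601.8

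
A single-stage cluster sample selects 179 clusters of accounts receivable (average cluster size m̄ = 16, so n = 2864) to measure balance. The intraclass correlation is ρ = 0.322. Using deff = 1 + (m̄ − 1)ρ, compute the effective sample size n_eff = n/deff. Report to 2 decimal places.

491.25

deff = 1 + (16 − 1)·0.322 = 1 + 4.83 = 5.83.
n_eff = 2864 / 5.83 = 491.25.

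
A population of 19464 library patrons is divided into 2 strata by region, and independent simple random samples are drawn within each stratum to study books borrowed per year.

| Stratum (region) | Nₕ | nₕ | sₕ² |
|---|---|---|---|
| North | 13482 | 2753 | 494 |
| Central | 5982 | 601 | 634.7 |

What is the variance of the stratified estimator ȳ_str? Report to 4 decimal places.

Var(ȳ_str) = Σₕ Wₕ²(1 − fₕ)sₕ²/nₕ with Wₕ = Nₕ/N, N = 19464.
North: Wₕ = 0.69266338; term = 0.69266338²·(1 − 0.20419819)·494/2753 = 0.068512547.
Central: Wₕ = 0.30733662; term = 0.30733662²·(1 − 0.10046807)·634.7/601 = 0.089730324.
Sum = 0.15824287.

0.1582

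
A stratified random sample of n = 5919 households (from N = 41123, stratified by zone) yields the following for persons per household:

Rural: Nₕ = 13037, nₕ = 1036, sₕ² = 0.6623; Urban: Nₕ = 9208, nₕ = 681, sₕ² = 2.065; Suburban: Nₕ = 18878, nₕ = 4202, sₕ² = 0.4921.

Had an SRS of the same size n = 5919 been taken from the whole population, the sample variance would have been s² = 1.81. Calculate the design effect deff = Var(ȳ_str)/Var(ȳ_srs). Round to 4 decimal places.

Var(ȳ_str) = Σ Wₕ²(1−fₕ)sₕ²/nₕ with Wₕ = Nₕ/41123:
  Rural: (13037/41123)²·(1−1036/13037)·0.6623/1036 = 5.9145338 × 10^-5
  Urban: (9208/41123)²·(1−681/9208)·2.065/681 = 1.4078777 × 10^-4
  Suburban: (18878/41123)²·(1−4202/18878)·0.4921/4202 = 1.9186308 × 10^-5
  → Var(ȳ_str) = 2.1911942 × 10^-4.
Var(ȳ_srs) = (1 − 5919/41123)·1.81/5919 = 2.617806 × 10^-4.
deff = (2.1911942 × 10^-4) / (2.617806 × 10^-4) = 0.8370.

0.8370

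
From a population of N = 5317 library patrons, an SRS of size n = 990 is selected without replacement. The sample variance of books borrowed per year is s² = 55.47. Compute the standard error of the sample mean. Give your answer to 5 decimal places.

0.21354

Under SRS without replacement, Var(ȳ) = (1 − f)·s²/n with f = n/N = 990/5317 = 0.18619522.
Var(ȳ) = (1 − 0.18619522)·55.47/990 = 0.81380478·0.056030303 = 0.045597728.
SE(ȳ) = √(0.045597728) = 0.21354.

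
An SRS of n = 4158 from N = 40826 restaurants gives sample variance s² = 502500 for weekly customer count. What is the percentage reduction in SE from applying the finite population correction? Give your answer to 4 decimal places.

5.2291

f = n/N = 4158/40826 = 0.10184686.
SE_no-fpc = √(s²/n) = 10.993242; SE_fpc = √((1−f)s²/n) = 10.418399.
Ratio = √(1−f) = 0.94770942. Reduction = 100·(1 − 0.94770942) = 5.2291%.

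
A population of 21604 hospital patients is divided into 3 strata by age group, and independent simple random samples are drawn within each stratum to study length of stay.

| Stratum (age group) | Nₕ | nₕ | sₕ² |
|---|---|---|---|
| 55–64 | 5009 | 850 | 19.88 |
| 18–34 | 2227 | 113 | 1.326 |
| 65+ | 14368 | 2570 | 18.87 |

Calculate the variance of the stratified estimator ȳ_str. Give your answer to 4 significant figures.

Var(ȳ_str) = Σₕ Wₕ²(1 − fₕ)sₕ²/nₕ with Wₕ = Nₕ/N, N = 21604.
55–64: Wₕ = 0.23185521; term = 0.23185521²·(1 − 0.16969455)·19.88/850 = 0.0010439244.
18–34: Wₕ = 0.10308276; term = 0.10308276²·(1 − 0.05074091)·1.326/113 = 1.1836463 × 10^-4.
65+: Wₕ = 0.66506203; term = 0.66506203²·(1 − 0.17886971)·18.87/2570 = 0.0026667061.
Sum = 0.0038289951.

0.003829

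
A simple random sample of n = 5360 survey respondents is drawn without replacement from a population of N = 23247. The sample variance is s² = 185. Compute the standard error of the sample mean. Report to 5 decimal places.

Under SRS without replacement, Var(ȳ) = (1 − f)·s²/n with f = n/N = 5360/23247 = 0.23056739.
Var(ȳ) = (1 − 0.23056739)·185/5360 = 0.76943261·0.034514925 = 0.026556909.
SE(ȳ) = √(0.026556909) = 0.16296.

0.16296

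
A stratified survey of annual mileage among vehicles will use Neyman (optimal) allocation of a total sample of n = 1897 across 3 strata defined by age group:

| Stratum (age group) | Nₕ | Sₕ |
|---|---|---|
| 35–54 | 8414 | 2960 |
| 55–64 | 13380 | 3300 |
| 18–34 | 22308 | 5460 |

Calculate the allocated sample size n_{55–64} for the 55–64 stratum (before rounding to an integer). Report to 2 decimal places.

438.85

Neyman allocation: nₕ = n·NₕSₕ / Σⱼ NⱼSⱼ.
Σ NⱼSⱼ = 8414·2960 + 13380·3300 + 22308·5460 = 1.9086112 × 10^8.
n_{55–64} = 1897·13380·3300 / (1.9086112 × 10^8) = 438.85.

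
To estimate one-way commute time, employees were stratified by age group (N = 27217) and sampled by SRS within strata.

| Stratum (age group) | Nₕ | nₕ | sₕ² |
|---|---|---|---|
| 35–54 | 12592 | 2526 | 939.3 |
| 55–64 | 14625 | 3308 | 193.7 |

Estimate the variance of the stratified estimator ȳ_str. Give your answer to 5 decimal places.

0.07671

Var(ȳ_str) = Σₕ Wₕ²(1 − fₕ)sₕ²/nₕ with Wₕ = Nₕ/N, N = 27217.
35–54: Wₕ = 0.46265202; term = 0.46265202²·(1 − 0.20060356)·939.3/2526 = 0.063627097.
55–64: Wₕ = 0.53734798; term = 0.53734798²·(1 − 0.22618803)·193.7/3308 = 0.013083104.
Sum = 0.076710201.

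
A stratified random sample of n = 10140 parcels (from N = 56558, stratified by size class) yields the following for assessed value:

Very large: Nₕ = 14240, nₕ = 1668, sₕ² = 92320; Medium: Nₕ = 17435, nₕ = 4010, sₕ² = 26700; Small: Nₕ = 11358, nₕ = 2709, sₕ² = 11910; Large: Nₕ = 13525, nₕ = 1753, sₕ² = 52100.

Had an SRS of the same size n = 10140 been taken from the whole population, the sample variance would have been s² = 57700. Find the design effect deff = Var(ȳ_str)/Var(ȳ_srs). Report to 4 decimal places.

1.1133

Var(ȳ_str) = Σ Wₕ²(1−fₕ)sₕ²/nₕ with Wₕ = Nₕ/56558:
  Very large: (14240/56558)²·(1−1668/14240)·92320/1668 = 3.0976049
  Medium: (17435/56558)²·(1−4010/17435)·26700/4010 = 0.48720871
  Small: (11358/56558)²·(1−2709/11358)·11910/2709 = 0.13501513
  Large: (13525/56558)²·(1−1753/13525)·52100/1753 = 1.4792966
  → Var(ȳ_str) = 5.1991253.
Var(ȳ_srs) = (1 − 10140/56558)·57700/10140 = 4.6701436.
deff = 5.1991253 / 4.6701436 = 1.1133.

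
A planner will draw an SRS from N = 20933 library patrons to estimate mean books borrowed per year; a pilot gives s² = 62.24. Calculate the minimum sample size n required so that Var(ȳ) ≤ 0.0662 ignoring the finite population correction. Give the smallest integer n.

941

Without fpc, n₀ = s²/D = 62.24/0.0662 = 940.1813.
Rounding up, n = 941.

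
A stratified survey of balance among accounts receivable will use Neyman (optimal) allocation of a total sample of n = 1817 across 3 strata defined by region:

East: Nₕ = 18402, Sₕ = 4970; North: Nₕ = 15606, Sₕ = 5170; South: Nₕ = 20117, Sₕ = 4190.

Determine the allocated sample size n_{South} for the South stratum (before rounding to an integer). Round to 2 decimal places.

Neyman allocation: nₕ = n·NₕSₕ / Σⱼ NⱼSⱼ.
Σ NⱼSⱼ = 18402·4970 + 15606·5170 + 20117·4190 = 2.5643119 × 10^8.
n_{South} = 1817·20117·4190 / (2.5643119 × 10^8) = 597.26.

597.26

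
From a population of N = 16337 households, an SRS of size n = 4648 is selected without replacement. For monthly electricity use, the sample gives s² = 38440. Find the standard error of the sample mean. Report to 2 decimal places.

Under SRS without replacement, Var(ȳ) = (1 − f)·s²/n with f = n/N = 4648/16337 = 0.28450756.
Var(ȳ) = (1 − 0.28450756)·38440/4648 = 0.71549244·8.2702238 = 5.9172826.
SE(ȳ) = √(5.9172826) = 2.43.

2.43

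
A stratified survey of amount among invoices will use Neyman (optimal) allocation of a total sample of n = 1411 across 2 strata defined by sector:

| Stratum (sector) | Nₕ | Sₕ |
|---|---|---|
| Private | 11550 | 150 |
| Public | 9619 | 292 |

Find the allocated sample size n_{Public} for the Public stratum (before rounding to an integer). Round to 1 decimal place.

Neyman allocation: nₕ = n·NₕSₕ / Σⱼ NⱼSⱼ.
Σ NⱼSⱼ = 11550·150 + 9619·292 = 4.541248 × 10^6.
n_{Public} = 1411·9619·292 / (4.541248 × 10^6) = 872.7.

872.7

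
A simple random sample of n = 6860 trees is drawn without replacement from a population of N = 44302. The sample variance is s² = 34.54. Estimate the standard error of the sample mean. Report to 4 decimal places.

0.0652

Under SRS without replacement, Var(ȳ) = (1 − f)·s²/n with f = n/N = 6860/44302 = 0.15484628.
Var(ȳ) = (1 − 0.15484628)·34.54/6860 = 0.84515372·0.0050349854 = 0.0042553366.
SE(ȳ) = √(0.0042553366) = 0.0652.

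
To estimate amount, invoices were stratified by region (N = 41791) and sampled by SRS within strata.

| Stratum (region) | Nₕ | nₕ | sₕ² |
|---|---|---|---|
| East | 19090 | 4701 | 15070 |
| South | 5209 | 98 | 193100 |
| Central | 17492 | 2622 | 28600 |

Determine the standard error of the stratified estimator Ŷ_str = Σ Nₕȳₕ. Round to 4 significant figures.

Var(Ŷ_str) = Σₕ Nₕ²(1 − fₕ)sₕ²/nₕ.
East: 19090²·(1 − 4701/19090)·15070/4701 = 8.8056119 × 10^8.
South: 5209²·(1 − 98/5209)·193100/98 = 5.2458569 × 10^10.
Central: 17492²·(1 − 2622/17492)·28600/2622 = 2.8371597 × 10^9.
Sum = 5.617629 × 10^10.
SE = √(5.617629 × 10^10) = 237000.

237000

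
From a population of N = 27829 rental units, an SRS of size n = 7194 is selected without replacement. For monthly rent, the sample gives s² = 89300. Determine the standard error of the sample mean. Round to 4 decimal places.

Under SRS without replacement, Var(ȳ) = (1 − f)·s²/n with f = n/N = 7194/27829 = 0.25850731.
Var(ȳ) = (1 − 0.25850731)·89300/7194 = 0.74149269·12.413122 = 9.2042392.
SE(ȳ) = √(9.2042392) = 3.0338.

3.0338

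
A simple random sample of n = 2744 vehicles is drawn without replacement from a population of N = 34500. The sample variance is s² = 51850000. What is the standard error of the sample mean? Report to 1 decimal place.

131.9

Under SRS without replacement, Var(ȳ) = (1 − f)·s²/n with f = n/N = 2744/34500 = 0.07953623.
Var(ȳ) = (1 − 0.07953623)·51850000/2744 = 0.92046377·18895.773 = 17392.874.
SE(ȳ) = √(17392.874) = 131.9.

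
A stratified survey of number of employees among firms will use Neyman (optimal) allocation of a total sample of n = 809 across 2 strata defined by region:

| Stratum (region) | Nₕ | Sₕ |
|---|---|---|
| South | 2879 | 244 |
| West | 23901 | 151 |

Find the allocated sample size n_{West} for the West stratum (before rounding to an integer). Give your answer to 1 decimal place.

Neyman allocation: nₕ = n·NₕSₕ / Σⱼ NⱼSⱼ.
Σ NⱼSⱼ = 2879·244 + 23901·151 = 4.311527 × 10^6.
n_{West} = 809·23901·151 / (4.311527 × 10^6) = 677.2.

677.2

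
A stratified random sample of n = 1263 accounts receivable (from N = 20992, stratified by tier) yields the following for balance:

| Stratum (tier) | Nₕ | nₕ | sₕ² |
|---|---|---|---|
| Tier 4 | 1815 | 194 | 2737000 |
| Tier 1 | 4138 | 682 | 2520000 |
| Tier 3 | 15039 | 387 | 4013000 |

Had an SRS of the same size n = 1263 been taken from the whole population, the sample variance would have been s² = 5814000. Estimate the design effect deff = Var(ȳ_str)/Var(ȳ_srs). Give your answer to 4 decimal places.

Var(ȳ_str) = Σ Wₕ²(1−fₕ)sₕ²/nₕ with Wₕ = Nₕ/20992:
  Tier 4: (1815/20992)²·(1−194/1815)·2737000/194 = 94.194398
  Tier 1: (4138/20992)²·(1−682/4138)·2520000/682 = 119.91479
  Tier 3: (15039/20992)²·(1−387/15039)·4013000/387 = 5185.2109
  → Var(ȳ_str) = 5399.3201.
Var(ȳ_srs) = (1 − 1263/20992)·5814000/1263 = 4326.3628.
deff = 5399.3201 / 4326.3628 = 1.2480.

1.2480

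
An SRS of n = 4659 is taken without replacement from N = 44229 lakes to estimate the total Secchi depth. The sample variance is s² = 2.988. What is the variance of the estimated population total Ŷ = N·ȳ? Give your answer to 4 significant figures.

1.122 × 10^6

Var(Ŷ) = N²·Var(ȳ) = N²·(1 − n/N)·s²/n.
f = 4659/44229 = 0.10533813; Var(ȳ) = 0.89466187·2.988/4659 = 5.7378186 × 10^-4.
Var(Ŷ) = 44229² · (5.7378186 × 10^-4) = 1.1224346 × 10^6.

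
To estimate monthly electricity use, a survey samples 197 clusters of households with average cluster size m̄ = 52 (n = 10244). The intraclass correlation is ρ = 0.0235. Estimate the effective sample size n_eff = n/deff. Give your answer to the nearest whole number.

deff = 1 + (52 − 1)·0.0235 = 1 + 1.1985 = 2.1985.
n_eff = 10244 / 2.1985 = 4660.

4660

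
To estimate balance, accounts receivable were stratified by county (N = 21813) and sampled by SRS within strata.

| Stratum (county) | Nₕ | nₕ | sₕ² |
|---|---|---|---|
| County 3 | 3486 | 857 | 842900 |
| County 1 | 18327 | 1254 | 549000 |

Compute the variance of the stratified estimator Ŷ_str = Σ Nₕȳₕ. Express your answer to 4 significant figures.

Var(Ŷ_str) = Σₕ Nₕ²(1 − fₕ)sₕ²/nₕ.
County 3: 3486²·(1 − 857/3486)·842900/857 = 9.0139097 × 10^9.
County 1: 18327²·(1 − 1254/18327)·549000/1254 = 1.3698595 × 10^11.
Sum = 1.4599986 × 10^11.

1.460 × 10^11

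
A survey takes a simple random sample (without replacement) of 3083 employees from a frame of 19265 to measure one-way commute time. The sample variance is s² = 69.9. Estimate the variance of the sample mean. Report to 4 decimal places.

0.0190

Under SRS without replacement, Var(ȳ) = (1 − f)·s²/n with f = n/N = 3083/19265 = 0.16003114.
Var(ȳ) = (1 − 0.16003114)·69.9/3083 = 0.83996886·0.022672721 = 0.01904438.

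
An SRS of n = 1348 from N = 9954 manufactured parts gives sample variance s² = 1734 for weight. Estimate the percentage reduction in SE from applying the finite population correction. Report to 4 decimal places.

f = n/N = 1348/9954 = 0.13542295.
SE_no-fpc = √(s²/n) = 1.1341738; SE_fpc = √((1−f)s²/n) = 1.0545847.
Ratio = √(1−f) = 0.92982636. Reduction = 100·(1 − 0.92982636) = 7.0174%.

7.0174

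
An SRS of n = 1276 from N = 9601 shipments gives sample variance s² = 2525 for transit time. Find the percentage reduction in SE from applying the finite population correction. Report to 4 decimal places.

6.8819

f = n/N = 1276/9601 = 0.13290282.
SE_no-fpc = √(s²/n) = 1.4067125; SE_fpc = √((1−f)s²/n) = 1.3099033.
Ratio = √(1−f) = 0.93118053. Reduction = 100·(1 − 0.93118053) = 6.8819%.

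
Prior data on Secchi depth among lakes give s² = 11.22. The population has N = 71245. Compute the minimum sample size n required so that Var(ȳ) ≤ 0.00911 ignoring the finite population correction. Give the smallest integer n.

1232

Without fpc, n₀ = s²/D = 11.22/0.00911 = 1231.6136.
Rounding up, n = 1232.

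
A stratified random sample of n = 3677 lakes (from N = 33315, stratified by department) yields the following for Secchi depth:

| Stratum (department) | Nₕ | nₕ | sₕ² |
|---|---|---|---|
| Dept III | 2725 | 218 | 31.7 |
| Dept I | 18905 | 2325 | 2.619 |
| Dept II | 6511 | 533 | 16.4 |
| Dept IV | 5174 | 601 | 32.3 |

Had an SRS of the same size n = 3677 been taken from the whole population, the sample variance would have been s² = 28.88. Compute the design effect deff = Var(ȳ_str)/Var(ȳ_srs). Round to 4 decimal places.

Var(ȳ_str) = Σ Wₕ²(1−fₕ)sₕ²/nₕ with Wₕ = Nₕ/33315:
  Dept III: (2725/33315)²·(1−218/2725)·31.7/218 = 8.9504315 × 10^-4
  Dept I: (18905/33315)²·(1−2325/18905)·2.619/2325 = 3.181223 × 10^-4
  Dept II: (6511/33315)²·(1−533/6511)·16.4/533 = 0.0010790476
  Dept IV: (5174/33315)²·(1−601/5174)·32.3/601 = 0.0011457135
  → Var(ȳ_str) = 0.0034379266.
Var(ȳ_srs) = (1 − 3677/33315)·28.88/3677 = 0.0069873522.
deff = 0.0034379266 / 0.0069873522 = 0.4920.

0.4920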